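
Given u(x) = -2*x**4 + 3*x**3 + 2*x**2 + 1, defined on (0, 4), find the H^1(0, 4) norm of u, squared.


||u||_{H^1}^2 = 28077164/315

The H^1 norm (squared) on an interval (0, L) is
  ||u||_{H^1}^2 = ∫_0^L u(x)^2 dx + ∫_0^L u'(x)^2 dx.
Compute u'(x) = -8*x**3 + 9*x**2 + 4*x.
Then u(x)^2 = 4*x**8 - 12*x**7 + x**6 + 12*x**5 + 6*x**3 + 4*x**2 + 1 and u'(x)^2 = 64*x**6 - 144*x**5 + 17*x**4 + 72*x**3 + 16*x**2.
Integrate each monomial from 0 to 4 using ∫_0^4 c·x^n dx = c·4^(n+1)/(n+1):
  ∫_0^4 u(x)^2 dx = ∫_0^4 (4*x^8 - 12*x^7 + x^6 + 12*x^5 + 6*x^3 + 4*x^2 + 1) dx. Term by term:
    ∫_0^4 4*x^8 dx = 1048576/9;  ∫_0^4 -12*x^7 dx = -98304;  ∫_0^4 x^6 dx = 16384/7;
    ∫_0^4 12*x^5 dx = 8192;  ∫_0^4 6*x^3 dx = 384;  ∫_0^4 4*x^2 dx = 256/3;
    ∫_0^4 1 dx = 4.
  Sum: 1048576/9 − 98304 + 16384/7 + 8192 + 384 + 256/3 + 4 = 1840252/63.
  ∫_0^4 u'(x)^2 dx = ∫_0^4 (64*x^6 - 144*x^5 + 17*x^4 + 72*x^3 + 16*x^2) dx. Term by term:
    ∫_0^4 64*x^6 dx = 1048576/7;  ∫_0^4 -144*x^5 dx = -98304;  ∫_0^4 17*x^4 dx = 17408/5;
    ∫_0^4 72*x^3 dx = 4608;  ∫_0^4 16*x^2 dx = 1024/3.
  Sum: 1048576/7 − 98304 + 17408/5 + 4608 + 1024/3 = 6291968/105.
Adding: ||u||_{H^1}^2 = 1840252/63 + 6291968/105 = 28077164/315.


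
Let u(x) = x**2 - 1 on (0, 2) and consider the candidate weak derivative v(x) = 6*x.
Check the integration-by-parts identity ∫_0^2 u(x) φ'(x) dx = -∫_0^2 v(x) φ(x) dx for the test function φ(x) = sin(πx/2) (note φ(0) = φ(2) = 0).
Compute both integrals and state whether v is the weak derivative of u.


LHS = -8/π, RHS = -24/π. No, v is not the weak derivative of u.

u(x) = x**2 - 1, classical derivative u'(x) = 2*x.
φ(x) = sin(πx/2), so φ'(x) = π*cos(π*x/2)/2.
Note φ(0) = φ(2) = 0, so the boundary term u·φ vanishes.
LHS = ∫_0^2 u(x) φ'(x) dx = ∫_0^2 (π*x^2*cos(π*x/2)/2 - π*cos(π*x/2)/2) dx. Term by term:
  ∫_0^2 -π*cos(π*x/2)/2 dx = 0;  ∫_0^2 π*x^2*cos(π*x/2)/2 dx = -8/π.
Sum: 0 − 8/π = -8/π.
So LHS = -8/π.
∫_0^2 v(x) φ(x) dx = ∫_0^2 (6*x*sin(π*x/2)) dx. Term by term:
  ∫_0^2 6*x*sin(π*x/2) dx = 24/π.
So RHS = -∫_0^2 v(x) φ(x) dx = -24/π.
LHS − RHS = 16/π ≠ 0, so the identity fails.
(For a valid weak derivative the identity must hold for EVERY test function, in particular this one. The failure shows v is NOT the weak derivative of u.)
Correct weak derivative would be u'(x) = 2*x.


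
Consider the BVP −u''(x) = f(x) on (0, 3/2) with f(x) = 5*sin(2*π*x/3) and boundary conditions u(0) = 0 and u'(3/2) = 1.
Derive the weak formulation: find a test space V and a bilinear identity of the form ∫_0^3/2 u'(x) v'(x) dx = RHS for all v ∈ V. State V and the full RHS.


V = {v ∈ H^1(0, 3/2) : v(0) = 0} (test functions vanish at x = 0 where u is specified); weak form: ∫_0^3/2 u'v' dx = ∫_0^3/2 (5*sin(2*π*x/3)) v dx + v(3/2) for all v ∈ V.

Multiply both sides by a test function v and integrate from 0 to 3/2:
  ∫_0^3/2 −u''(x) v(x) dx = ∫_0^3/2 f(x) v(x) dx.
Integrate the LHS by parts once:
  ∫_0^3/2 −u'' v dx = −[u'(x) v(x)]_0^3/2 + ∫_0^3/2 u'(x) v'(x) dx.
Thus ∫_0^3/2 u'(x) v'(x) dx = ∫_0^3/2 f(x) v(x) dx + [u'(x) v(x)]_0^3/2.
Choose V so that boundary terms are either known or forced to vanish.
Mixed BC: u(0) = 0 (Dirichlet) and u'(3/2) = 1 (Neumann). Define V = {v ∈ H^1(0, 3/2) : v(0) = 0}. Then [u' v]_0^3/2 = u'(3/2)·v(3/2) − u'(0)·0 = v(3/2).
Weak formulation: find u (satisfying any essential BC) such that ∫_0^3/2 u'(x) v'(x) dx = ∫_0^3/2 f v dx + v(3/2) for all v ∈ V (Dirichlet at 0 absorbed into V; Neumann datum at x = 3/2 contributes the boundary term).
Substituting f(x) = 5*sin(2*π*x/3), the right-hand side is ∫_0^3/2 (5*sin(2*π*x/3)) v dx + v(3/2).


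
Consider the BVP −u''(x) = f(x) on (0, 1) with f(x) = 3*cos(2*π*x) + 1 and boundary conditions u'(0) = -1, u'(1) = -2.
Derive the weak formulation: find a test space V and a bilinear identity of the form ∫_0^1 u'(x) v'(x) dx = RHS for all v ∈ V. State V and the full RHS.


V = H^1(0, 1) (v unrestricted at boundary; u is determined up to an additive constant); weak form: ∫_0^1 u'v' dx = ∫_0^1 (3*cos(2*π*x) + 1) v dx − 2·v(1) + v(0) for all v ∈ V.

Multiply both sides by a test function v and integrate from 0 to 1:
  ∫_0^1 −u''(x) v(x) dx = ∫_0^1 f(x) v(x) dx.
Integrate the LHS by parts once:
  ∫_0^1 −u'' v dx = −[u'(x) v(x)]_0^1 + ∫_0^1 u'(x) v'(x) dx.
Thus ∫_0^1 u'(x) v'(x) dx = ∫_0^1 f(x) v(x) dx + [u'(x) v(x)]_0^1.
Choose V so that boundary terms are either known or forced to vanish.
u has inhomogeneous Neumann u'(0) = -1, u'(1) = -2. [u' v]_0^1 = (-2)·v(1) − (-1)·v(0) = − 2·v(1) + v(0). Take V = H^1(0, 1); boundary term becomes part of RHS.
Weak formulation: find u (satisfying any essential BC) such that ∫_0^1 u'(x) v'(x) dx = ∫_0^1 f v dx − 2·v(1) + v(0) for all v ∈ V (Neumann data are natural BCs: they enter the RHS as boundary terms).
Substituting f(x) = 3*cos(2*π*x) + 1, the right-hand side is ∫_0^1 (3*cos(2*π*x) + 1) v dx − 2·v(1) + v(0).
Compatibility check (pure Neumann): taking v ≡ 1 ∈ V gives 0 = ∫_0^1 f dx + (-2) − (-1), i.e. ∫_0^1 f dx must equal u'(0) − u'(1) = 1. Indeed ∫_0^1 (3*cos(2*π*x) + 1) dx = 1, so the data are compatible. The solution is then unique only up to an additive constant (fix it e.g. by requiring ∫_0^1 u dx = 0).


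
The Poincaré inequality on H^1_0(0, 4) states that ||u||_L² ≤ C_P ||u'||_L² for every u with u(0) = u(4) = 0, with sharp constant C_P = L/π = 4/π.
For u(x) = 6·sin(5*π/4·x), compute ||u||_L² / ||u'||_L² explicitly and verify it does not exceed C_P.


||u||_L² / ||u'||_L² = 4/(5*π) < C_P = 4/π.

u(x) = 6·sin(5*π/4·x), so u'(x) = 15*π*cos(5*π*x/4)/2.
Writing u(x) = A·sin(kπx/L) with A = 6 and k = 5, use ∫_0^L sin²(kπx/L) dx = L/2 and ∫_0^L cos²(kπx/L) dx = L/2.
u² = 36·sin²(5*π/4·x) and (u')² = 225*π^2/4·cos²(5*π/4·x), and each of sin², cos² integrates to L/2 = 2 over (0, 4).
∫_0^4 u² dx = 72, so ||u||_L² = 6*sqrt(2).
∫_0^4 (u')² dx = 225*π^2/2, so ||u'||_L² = 15*sqrt(2)*π/2.
Ratio ||u||_L² / ||u'||_L² = 4/(5*π).
Sharp Poincaré constant on H^1_0(0, 4) is C_P = L/π = 4/π, achieved by sin(π/4·x).
This is the k = 5 harmonic; the ratio L/(kπ) is strictly less than C_P = L/π, consistent with the sharp inequality ||u||_L² ≤ C_P ||u'||_L².


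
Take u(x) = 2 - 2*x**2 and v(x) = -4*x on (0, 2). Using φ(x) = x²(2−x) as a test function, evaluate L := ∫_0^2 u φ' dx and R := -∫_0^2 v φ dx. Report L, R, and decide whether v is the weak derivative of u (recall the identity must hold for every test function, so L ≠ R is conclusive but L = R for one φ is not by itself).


LHS = 32/5, RHS = 32/5. Yes, v = u' weakly.

u(x) = 2 - 2*x**2, classical derivative u'(x) = -4*x.
φ(x) = x²(2−x), so φ'(x) = x*(4 - 3*x).
Note φ(0) = φ(2) = 0, so the boundary term u·φ vanishes.
LHS = ∫_0^2 u(x) φ'(x) dx = ∫_0^2 (6*x^4 - 8*x^3 - 6*x^2 + 8*x) dx. Term by term:
  ∫_0^2 6*x^4 dx = 192/5;  ∫_0^2 -8*x^3 dx = -32;  ∫_0^2 -6*x^2 dx = -16;
  ∫_0^2 8*x dx = 16.
Sum: 192/5 − 32 − 16 + 16 = 32/5.
So LHS = 32/5.
∫_0^2 v(x) φ(x) dx = ∫_0^2 (4*x^4 - 8*x^3) dx. Term by term:
  ∫_0^2 4*x^4 dx = 128/5;  ∫_0^2 -8*x^3 dx = -32.
Sum: 128/5 − 32 = -32/5.
So RHS = -∫_0^2 v(x) φ(x) dx = 32/5.
LHS = RHS, so the identity holds for this test φ.
Moreover u is smooth here and v(x) = u'(x) = -4*x pointwise, so the identity holds for every test function. Hence v is the weak derivative of u.


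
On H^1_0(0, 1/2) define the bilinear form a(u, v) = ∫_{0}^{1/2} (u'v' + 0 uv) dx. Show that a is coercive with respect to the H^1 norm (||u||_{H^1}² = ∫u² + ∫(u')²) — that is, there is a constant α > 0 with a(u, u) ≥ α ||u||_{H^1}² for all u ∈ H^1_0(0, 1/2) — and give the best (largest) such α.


α = 4*π^2/(1 + 4*π^2)

Coercivity of a(·,·) on H^1_0(0, 1/2) means a(u, u) ≥ α ||u||_{H^1}² for every u ∈ H^1_0.
The interval has length L = 1/2, and Poincaré/coercivity depend only on L. Here a(u, u) = ∫(u')² + (0)·∫u².
Here c = 0, so a(u,u) = ∫(u')² alone. The condition a(u,u) ≥ α||u||_{H^1}² reads (1−α)∫(u')² ≥ (α−c)∫u². Any admissible α is ≤ 1 (rapidly oscillating u have ∫u²/∫(u')² → 0), and α = 1 would force 0 ≥ (1−c)∫u², impossible since c < 1; so 1−α > 0. By the sharp Poincaré inequality on H^1_0 of an interval of length L, ∫(u')² ≥ (π/L)²∫u² with equality for the first sine mode sin(π(x−x₀)/L) (x₀ the left endpoint), so the inequality holds for all u iff (1−α)(π/L)² ≥ α − c, i.e. α ≤ ((π/L)² + c)/((π/L)² + 1) = (1 + c(L/π)²)/(1 + (L/π)²). (Direct route, valid since c ≤ 0: Poincaré gives c∫u² ≥ c(L/π)²∫(u')², so a(u,u) ≥ (1 + c(L/π)²)∫(u')², while ||u||_{H^1}² ≤ (1 + (L/π)²)∫(u')²; dividing yields the same α.) With (π/L)² = 4*π^2 and c = 0, the largest admissible constant is α = ((π/L)² + c)/((π/L)² + 1).
Simplifying, α = 4*π^2/(1 + 4*π^2).


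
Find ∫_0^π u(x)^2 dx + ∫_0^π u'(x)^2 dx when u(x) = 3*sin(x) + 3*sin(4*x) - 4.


||u||_{H^1(0,π)}^2 = -48 + 203*π/2

u'(x) = 3*cos(x) + 12*cos(4*x).
Expand u² and (u')² and integrate term by term on (0, π), using: for integers n ≥ 1, ∫_0^π sin²(nx) dx = ∫_0^π cos²(nx) dx = π/2; for n ≠ n', ∫_0^π sin(nx)sin(n'x) dx = ∫_0^π cos(nx)cos(n'x) dx = 0; and by product-to-sum, ∫_0^π sin(nx)cos(n'x) dx = ½∫_0^π [sin((n+n')x) + sin((n−n')x)] dx, which is 0 when n+n' is even and 2n/(n²−n'²) when n+n' is odd (it need not vanish on (0, π)). For the constant mode: ∫_0^π 1 dx = π, ∫_0^π cos(nx) dx = 0, ∫_0^π sin(nx) dx = (1−(−1)^n)/n.
  u² squared terms: (-4)²·∫1 dx = 16·π = 16*π;  (3)²·∫sin(x)² dx = 9·π/2 = 9*π/2;  (3)²·∫sin(4x)² dx = 9·π/2 = 9*π/2.
  u² cross terms: 2·(-4)·(3)·∫1·sin(x) dx = -24·(2) = -48;  2·(-4)·(3)·∫1·sin(4x) dx = -24·(0) = 0;  2·(3)·(3)·∫sin(x)·sin(4x) dx = 18·(0) = 0.
  So ∫_0^π u² dx = 16*π + 9*π/2 + 9*π/2 − 48 + 0 + 0 = -48 + 25*π.
  (u')² squared terms: (3)²·∫cos(x)² dx = 9·π/2 = 9*π/2;  (12)²·∫cos(4x)² dx = 144·π/2 = 72*π.
  (u')² cross terms: 2·(3)·(12)·∫cos(x)·cos(4x) dx = 72·(0) = 0.
  So ∫_0^π (u')² dx = 9*π/2 + 72*π + 0 = 153*π/2.
||u||_{H^1}^2 = (-48 + 25*π) + (153*π/2) = -48 + 203*π/2.


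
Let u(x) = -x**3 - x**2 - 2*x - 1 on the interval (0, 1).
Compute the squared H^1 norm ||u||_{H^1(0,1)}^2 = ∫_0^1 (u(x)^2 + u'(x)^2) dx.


||u||_{H^1}^2 = 5483/210

The H^1 norm (squared) on an interval (0, L) is
  ||u||_{H^1}^2 = ∫_0^L u(x)^2 dx + ∫_0^L u'(x)^2 dx.
Compute u'(x) = -3*x**2 - 2*x - 2.
Then u(x)^2 = x**6 + 2*x**5 + 5*x**4 + 6*x**3 + 6*x**2 + 4*x + 1 and u'(x)^2 = 9*x**4 + 12*x**3 + 16*x**2 + 8*x + 4.
Integrate each monomial from 0 to 1 using ∫_0^1 c·x^n dx = c·1^(n+1)/(n+1):
  ∫_0^1 u(x)^2 dx = ∫_0^1 (x^6 + 2*x^5 + 5*x^4 + 6*x^3 + 6*x^2 + 4*x + 1) dx. Term by term:
    ∫_0^1 x^6 dx = 1/7;  ∫_0^1 2*x^5 dx = 1/3;  ∫_0^1 5*x^4 dx = 1;
    ∫_0^1 6*x^3 dx = 3/2;  ∫_0^1 6*x^2 dx = 2;  ∫_0^1 4*x dx = 2;
    ∫_0^1 1 dx = 1.
  Sum: 1/7 + 1/3 + 1 + 3/2 + 2 + 2 + 1 = 335/42.
  ∫_0^1 u'(x)^2 dx = ∫_0^1 (9*x^4 + 12*x^3 + 16*x^2 + 8*x + 4) dx. Term by term:
    ∫_0^1 9*x^4 dx = 9/5;  ∫_0^1 12*x^3 dx = 3;  ∫_0^1 16*x^2 dx = 16/3;
    ∫_0^1 8*x dx = 4;  ∫_0^1 4 dx = 4.
  Sum: 9/5 + 3 + 16/3 + 4 + 4 = 272/15.
Adding: ||u||_{H^1}^2 = 335/42 + 272/15 = 5483/210.


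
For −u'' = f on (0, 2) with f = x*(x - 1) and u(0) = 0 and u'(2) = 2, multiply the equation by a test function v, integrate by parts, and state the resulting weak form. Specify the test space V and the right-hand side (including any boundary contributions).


V = {v ∈ H^1(0, 2) : v(0) = 0} (test functions vanish at x = 0 where u is specified); weak form: ∫_0^2 u'v' dx = ∫_0^2 (x*(x - 1)) v dx + 2·v(2) for all v ∈ V.

Multiply both sides by a test function v and integrate from 0 to 2:
  ∫_0^2 −u''(x) v(x) dx = ∫_0^2 f(x) v(x) dx.
Integrate the LHS by parts once:
  ∫_0^2 −u'' v dx = −[u'(x) v(x)]_0^2 + ∫_0^2 u'(x) v'(x) dx.
Thus ∫_0^2 u'(x) v'(x) dx = ∫_0^2 f(x) v(x) dx + [u'(x) v(x)]_0^2.
Choose V so that boundary terms are either known or forced to vanish.
Mixed BC: u(0) = 0 (Dirichlet) and u'(2) = 2 (Neumann). Define V = {v ∈ H^1(0, 2) : v(0) = 0}. Then [u' v]_0^2 = u'(2)·v(2) − u'(0)·0 = 2·v(2).
Weak formulation: find u (satisfying any essential BC) such that ∫_0^2 u'(x) v'(x) dx = ∫_0^2 f v dx + 2·v(2) for all v ∈ V (Dirichlet at 0 absorbed into V; Neumann datum at x = 2 contributes the boundary term).
Substituting f(x) = x*(x - 1), the right-hand side is ∫_0^2 (x*(x - 1)) v dx + 2·v(2).


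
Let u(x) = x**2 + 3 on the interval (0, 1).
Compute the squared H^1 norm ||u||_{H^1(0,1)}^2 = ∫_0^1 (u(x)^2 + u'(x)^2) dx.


||u||_{H^1}^2 = 188/15

The H^1 norm (squared) on an interval (0, L) is
  ||u||_{H^1}^2 = ∫_0^L u(x)^2 dx + ∫_0^L u'(x)^2 dx.
Compute u'(x) = 2*x.
Then u(x)^2 = x**4 + 6*x**2 + 9 and u'(x)^2 = 4*x**2.
Integrate each monomial from 0 to 1 using ∫_0^1 c·x^n dx = c·1^(n+1)/(n+1):
  ∫_0^1 u(x)^2 dx = ∫_0^1 (x^4 + 6*x^2 + 9) dx. Term by term:
    ∫_0^1 x^4 dx = 1/5;  ∫_0^1 6*x^2 dx = 2;  ∫_0^1 9 dx = 9.
  Sum: 1/5 + 2 + 9 = 56/5.
  ∫_0^1 u'(x)^2 dx = ∫_0^1 (4*x^2) dx. Term by term:
    ∫_0^1 4*x^2 dx = 4/3.
Adding: ||u||_{H^1}^2 = 56/5 + 4/3 = 188/15.


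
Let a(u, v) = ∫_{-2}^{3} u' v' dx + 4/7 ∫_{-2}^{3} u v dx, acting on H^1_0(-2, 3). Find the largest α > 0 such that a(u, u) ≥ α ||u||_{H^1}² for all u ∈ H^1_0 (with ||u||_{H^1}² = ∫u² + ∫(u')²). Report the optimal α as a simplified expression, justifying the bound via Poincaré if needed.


α = (π^2 + 100/7)/(π^2 + 25)

Coercivity of a(·,·) on H^1_0(-2, 3) means a(u, u) ≥ α ||u||_{H^1}² for every u ∈ H^1_0.
The interval has length L = 5, and Poincaré/coercivity depend only on L. Here a(u, u) = ∫(u')² + (4/7)·∫u².
Here 0 < c = 4/7 < 1. The condition a(u,u) ≥ α||u||_{H^1}² reads (1−α)∫(u')² ≥ (α−c)∫u². Any admissible α is ≤ 1 (rapidly oscillating u have ∫u²/∫(u')² → 0), and α = 1 would force 0 ≥ (1−c)∫u², impossible since c < 1; so 1−α > 0. By the sharp Poincaré inequality on H^1_0 of an interval of length L, ∫(u')² ≥ (π/L)²∫u² with equality for the first sine mode sin(π(x−x₀)/L) (x₀ the left endpoint), so the inequality holds for all u iff (1−α)(π/L)² ≥ α − c, i.e. α ≤ ((π/L)² + c)/((π/L)² + 1) = (1 + c(L/π)²)/(1 + (L/π)²). With (π/L)² = π^2/25 and c = 4/7, the largest admissible constant is α = ((π/L)² + c)/((π/L)² + 1).
Simplifying, α = (π^2 + 100/7)/(π^2 + 25).


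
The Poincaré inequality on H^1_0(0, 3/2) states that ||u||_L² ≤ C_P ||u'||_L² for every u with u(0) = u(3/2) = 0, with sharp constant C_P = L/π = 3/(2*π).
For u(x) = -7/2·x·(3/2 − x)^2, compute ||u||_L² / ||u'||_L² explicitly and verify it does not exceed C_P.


||u||_L² / ||u'||_L² = 3*sqrt(14)/28 < C_P = 3/(2*π).

u(x) = -7/2·x·(3/2 − x)^2, so u'(x) = -21*x^2/2 + 21*x - 63/8.
u(x) = -7/2·x·(3/2 − x)^2 vanishes at x = 0 and x = 3/2, so u ∈ H^1_0(0, 3/2). Differentiate via the product rule and integrate the resulting polynomials term by term.
  ∫_0^3/2 u² dx = ∫_0^3/2 (49*x^6/4 - 147*x^5/2 + 1323*x^4/8 - 1323*x^3/8 + 3969*x^2/64) dx. Term by term:
    ∫_0^3/2 49*x^6/4 dx = 15309/512;  ∫_0^3/2 -147*x^5/2 dx = -35721/256;  ∫_0^3/2 1323*x^4/8 dx = 321489/1280;
    ∫_0^3/2 -1323*x^3/8 dx = -107163/512;  ∫_0^3/2 3969*x^2/64 dx = 35721/512.
  Sum: 15309/512 − 35721/256 + 321489/1280 − 107163/512 + 35721/512 = 5103/2560.
  ∫_0^3/2 (u')² dx = ∫_0^3/2 (441*x^4/4 - 441*x^3 + 4851*x^2/8 - 1323*x/4 + 3969/64) dx. Term by term:
    ∫_0^3/2 441*x^4/4 dx = 107163/640;  ∫_0^3/2 -441*x^3 dx = -35721/64;  ∫_0^3/2 4851*x^2/8 dx = 43659/64;
    ∫_0^3/2 -1323*x/4 dx = -11907/32;  ∫_0^3/2 3969/64 dx = 11907/128.
  Sum: 107163/640 − 35721/64 + 43659/64 − 11907/32 + 11907/128 = 3969/320.
∫_0^3/2 u² dx = 5103/2560, so ||u||_L² = 27*sqrt(70)/160.
∫_0^3/2 (u')² dx = 3969/320, so ||u'||_L² = 63*sqrt(5)/40.
Ratio ||u||_L² / ||u'||_L² = 3*sqrt(14)/28.
Sharp Poincaré constant on H^1_0(0, 3/2) is C_P = L/π = 3/(2*π), achieved by sin(2*π/3·x).
A polynomial bump cannot attain the sharp Poincaré constant (only the first sine eigenfunction does), so the ratio is strictly less than C_P, consistent with ||u||_L² ≤ C_P ||u'||_L².


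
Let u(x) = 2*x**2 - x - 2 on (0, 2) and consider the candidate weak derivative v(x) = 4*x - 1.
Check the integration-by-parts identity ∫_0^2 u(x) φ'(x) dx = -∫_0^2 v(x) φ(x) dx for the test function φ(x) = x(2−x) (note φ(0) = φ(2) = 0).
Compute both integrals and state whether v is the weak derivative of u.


LHS = -4, RHS = -4. Yes, v = u' weakly.

u(x) = 2*x**2 - x - 2, classical derivative u'(x) = 4*x - 1.
φ(x) = x(2−x), so φ'(x) = 2 - 2*x.
Note φ(0) = φ(2) = 0, so the boundary term u·φ vanishes.
LHS = ∫_0^2 u(x) φ'(x) dx = ∫_0^2 (-4*x^3 + 6*x^2 + 2*x - 4) dx. Term by term:
  ∫_0^2 -4*x^3 dx = -16;  ∫_0^2 6*x^2 dx = 16;  ∫_0^2 2*x dx = 4;
  ∫_0^2 -4 dx = -8.
Sum: -16 + 16 + 4 − 8 = -4.
So LHS = -4.
∫_0^2 v(x) φ(x) dx = ∫_0^2 (-4*x^3 + 9*x^2 - 2*x) dx. Term by term:
  ∫_0^2 -4*x^3 dx = -16;  ∫_0^2 9*x^2 dx = 24;  ∫_0^2 -2*x dx = -4.
Sum: -16 + 24 − 4 = 4.
So RHS = -∫_0^2 v(x) φ(x) dx = -4.
LHS = RHS, so the identity holds for this test φ.
Moreover u is smooth here and v(x) = u'(x) = 4*x - 1 pointwise, so the identity holds for every test function. Hence v is the weak derivative of u.


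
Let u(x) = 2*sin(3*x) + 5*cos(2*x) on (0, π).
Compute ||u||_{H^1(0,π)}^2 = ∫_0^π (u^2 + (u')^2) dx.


||u||_{H^1(0,π)}^2 = 120 + 165*π/2

u'(x) = -10*sin(2*x) + 6*cos(3*x).
Expand u² and (u')² and integrate term by term on (0, π), using: for integers n ≥ 1, ∫_0^π sin²(nx) dx = ∫_0^π cos²(nx) dx = π/2; for n ≠ n', ∫_0^π sin(nx)sin(n'x) dx = ∫_0^π cos(nx)cos(n'x) dx = 0; and by product-to-sum, ∫_0^π sin(nx)cos(n'x) dx = ½∫_0^π [sin((n+n')x) + sin((n−n')x)] dx, which is 0 when n+n' is even and 2n/(n²−n'²) when n+n' is odd (it need not vanish on (0, π)).
  u² squared terms: (2)²·∫sin(3x)² dx = 4·π/2 = 2*π;  (5)²·∫cos(2x)² dx = 25·π/2 = 25*π/2.
  u² cross terms: 2·(2)·(5)·∫sin(3x)·cos(2x) dx = 20·(6/5) = 24.
  So ∫_0^π u² dx = 2*π + 25*π/2 + 24 = 24 + 29*π/2.
  (u')² squared terms: (-10)²·∫sin(2x)² dx = 100·π/2 = 50*π;  (6)²·∫cos(3x)² dx = 36·π/2 = 18*π.
  (u')² cross terms: 2·(-10)·(6)·∫sin(2x)·cos(3x) dx = -120·(-4/5) = 96.
  So ∫_0^π (u')² dx = 50*π + 18*π + 96 = 96 + 68*π.
||u||_{H^1}^2 = (24 + 29*π/2) + (96 + 68*π) = 120 + 165*π/2.


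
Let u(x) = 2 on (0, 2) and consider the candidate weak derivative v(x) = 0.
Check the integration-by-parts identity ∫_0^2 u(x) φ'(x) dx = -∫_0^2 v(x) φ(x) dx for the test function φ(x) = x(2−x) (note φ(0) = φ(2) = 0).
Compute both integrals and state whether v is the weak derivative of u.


LHS = 0, RHS = 0. Yes, v = u' weakly.

u(x) = 2, classical derivative u'(x) = 0.
φ(x) = x(2−x), so φ'(x) = 2 - 2*x.
Note φ(0) = φ(2) = 0, so the boundary term u·φ vanishes.
LHS = ∫_0^2 u(x) φ'(x) dx = ∫_0^2 (4 - 4*x) dx. Term by term:
  ∫_0^2 -4*x dx = -8;  ∫_0^2 4 dx = 8.
Sum: -8 + 8 = 0.
So LHS = 0.
∫_0^2 v(x) φ(x) dx = ∫_0^2 (0) dx. Term by term:
  ∫_0^2 0 dx = 0.
So RHS = -∫_0^2 v(x) φ(x) dx = 0.
LHS = RHS, so the identity holds for this test φ.
Moreover u is smooth here and v(x) = u'(x) = 0 pointwise, so the identity holds for every test function. Hence v is the weak derivative of u.


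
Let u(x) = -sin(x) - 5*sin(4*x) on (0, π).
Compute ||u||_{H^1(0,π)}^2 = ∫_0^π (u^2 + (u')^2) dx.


||u||_{H^1(0,π)}^2 = 427*π/2

u'(x) = -cos(x) - 20*cos(4*x).
Expand u² and (u')² and integrate term by term on (0, π), using: for integers n ≥ 1, ∫_0^π sin²(nx) dx = ∫_0^π cos²(nx) dx = π/2; for n ≠ n', ∫_0^π sin(nx)sin(n'x) dx = ∫_0^π cos(nx)cos(n'x) dx = 0; and by product-to-sum, ∫_0^π sin(nx)cos(n'x) dx = ½∫_0^π [sin((n+n')x) + sin((n−n')x)] dx, which is 0 when n+n' is even and 2n/(n²−n'²) when n+n' is odd (it need not vanish on (0, π)).
  u² squared terms: (-1)²·∫sin(x)² dx = 1·π/2 = π/2;  (-5)²·∫sin(4x)² dx = 25·π/2 = 25*π/2.
  u² cross terms: 2·(-1)·(-5)·∫sin(x)·sin(4x) dx = 10·(0) = 0.
  So ∫_0^π u² dx = π/2 + 25*π/2 + 0 = 13*π.
  (u')² squared terms: (-1)²·∫cos(x)² dx = 1·π/2 = π/2;  (-20)²·∫cos(4x)² dx = 400·π/2 = 200*π.
  (u')² cross terms: 2·(-1)·(-20)·∫cos(x)·cos(4x) dx = 40·(0) = 0.
  So ∫_0^π (u')² dx = π/2 + 200*π + 0 = 401*π/2.
||u||_{H^1}^2 = (13*π) + (401*π/2) = 427*π/2.


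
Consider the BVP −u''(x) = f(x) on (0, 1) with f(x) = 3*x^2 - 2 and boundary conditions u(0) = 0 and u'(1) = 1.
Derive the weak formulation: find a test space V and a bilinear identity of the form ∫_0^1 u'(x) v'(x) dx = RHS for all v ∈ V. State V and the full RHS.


V = {v ∈ H^1(0, 1) : v(0) = 0} (test functions vanish at x = 0 where u is specified); weak form: ∫_0^1 u'v' dx = ∫_0^1 (3*x^2 - 2) v dx + v(1) for all v ∈ V.

Multiply both sides by a test function v and integrate from 0 to 1:
  ∫_0^1 −u''(x) v(x) dx = ∫_0^1 f(x) v(x) dx.
Integrate the LHS by parts once:
  ∫_0^1 −u'' v dx = −[u'(x) v(x)]_0^1 + ∫_0^1 u'(x) v'(x) dx.
Thus ∫_0^1 u'(x) v'(x) dx = ∫_0^1 f(x) v(x) dx + [u'(x) v(x)]_0^1.
Choose V so that boundary terms are either known or forced to vanish.
Mixed BC: u(0) = 0 (Dirichlet) and u'(1) = 1 (Neumann). Define V = {v ∈ H^1(0, 1) : v(0) = 0}. Then [u' v]_0^1 = u'(1)·v(1) − u'(0)·0 = v(1).
Weak formulation: find u (satisfying any essential BC) such that ∫_0^1 u'(x) v'(x) dx = ∫_0^1 f v dx + v(1) for all v ∈ V (Dirichlet at 0 absorbed into V; Neumann datum at x = 1 contributes the boundary term).
Substituting f(x) = 3*x^2 - 2, the right-hand side is ∫_0^1 (3*x^2 - 2) v dx + v(1).


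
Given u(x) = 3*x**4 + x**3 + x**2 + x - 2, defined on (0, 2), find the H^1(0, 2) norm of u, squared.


||u||_{H^1}^2 = 167662/35

The H^1 norm (squared) on an interval (0, L) is
  ||u||_{H^1}^2 = ∫_0^L u(x)^2 dx + ∫_0^L u'(x)^2 dx.
Compute u'(x) = 12*x**3 + 3*x**2 + 2*x + 1.
Then u(x)^2 = 9*x**8 + 6*x**7 + 7*x**6 + 8*x**5 - 9*x**4 - 2*x**3 - 3*x**2 - 4*x + 4 and u'(x)^2 = 144*x**6 + 72*x**5 + 57*x**4 + 36*x**3 + 10*x**2 + 4*x + 1.
Integrate each monomial from 0 to 2 using ∫_0^2 c·x^n dx = c·2^(n+1)/(n+1):
  ∫_0^2 u(x)^2 dx = ∫_0^2 (9*x^8 + 6*x^7 + 7*x^6 + 8*x^5 - 9*x^4 - 2*x^3 - 3*x^2 - 4*x + 4) dx. Term by term:
    ∫_0^2 9*x^8 dx = 512;  ∫_0^2 6*x^7 dx = 192;  ∫_0^2 7*x^6 dx = 128;
    ∫_0^2 8*x^5 dx = 256/3;  ∫_0^2 -9*x^4 dx = -288/5;  ∫_0^2 -2*x^3 dx = -8;
    ∫_0^2 -3*x^2 dx = -8;  ∫_0^2 -4*x dx = -8;  ∫_0^2 4 dx = 8.
  Sum: 512 + 192 + 128 + 256/3 − 288/5 − 8 − 8 − 8 + 8 = 12656/15.
  ∫_0^2 u'(x)^2 dx = ∫_0^2 (144*x^6 + 72*x^5 + 57*x^4 + 36*x^3 + 10*x^2 + 4*x + 1) dx. Term by term:
    ∫_0^2 144*x^6 dx = 18432/7;  ∫_0^2 72*x^5 dx = 768;  ∫_0^2 57*x^4 dx = 1824/5;
    ∫_0^2 36*x^3 dx = 144;  ∫_0^2 10*x^2 dx = 80/3;  ∫_0^2 4*x dx = 8;
    ∫_0^2 1 dx = 2.
  Sum: 18432/7 + 768 + 1824/5 + 144 + 80/3 + 8 + 2 = 414394/105.
Adding: ||u||_{H^1}^2 = 12656/15 + 414394/105 = 167662/35.


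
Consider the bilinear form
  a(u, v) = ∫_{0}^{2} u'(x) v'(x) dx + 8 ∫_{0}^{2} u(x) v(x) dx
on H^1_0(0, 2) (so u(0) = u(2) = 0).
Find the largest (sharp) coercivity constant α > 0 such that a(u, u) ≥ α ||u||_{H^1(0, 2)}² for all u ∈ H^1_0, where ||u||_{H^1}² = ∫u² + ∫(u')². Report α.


α = 1

Coercivity of a(·,·) on H^1_0(0, 2) means a(u, u) ≥ α ||u||_{H^1}² for every u ∈ H^1_0.
The interval has length L = 2, and Poincaré/coercivity depend only on L. Here a(u, u) = ∫(u')² + (8)·∫u².
Here c = 8 ≥ 1, so a(u,u) = ∫(u')² + c∫u² ≥ ∫(u')² + ∫u² = ||u||_{H^1}², i.e. α = 1 works. No larger α is possible: a(u,u) ≥ α||u||_{H^1}² means (1−α)∫(u')² ≥ (α−c)∫u², and for the modes u_n = sin(nπ(x−x₀)/L) (x₀ the left endpoint) one has ∫u_n²/∫(u_n')² = (L/(nπ))² → 0, so a(u_n,u_n)/||u_n||_{H^1}² → 1. Hence the optimal constant is α = 1.
Therefore α = 1.


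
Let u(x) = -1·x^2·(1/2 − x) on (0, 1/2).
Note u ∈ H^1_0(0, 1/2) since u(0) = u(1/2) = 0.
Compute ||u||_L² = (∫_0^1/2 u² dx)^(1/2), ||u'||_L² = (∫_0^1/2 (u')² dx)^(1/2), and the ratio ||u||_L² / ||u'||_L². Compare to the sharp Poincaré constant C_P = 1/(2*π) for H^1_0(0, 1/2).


||u||_L² / ||u'||_L² = sqrt(14)/28 < C_P = 1/(2*π).

u(x) = -1·x^2·(1/2 − x), so u'(x) = x*(3*x - 1).
u(x) = -1·x^2·(1/2 − x) vanishes at x = 0 and x = 1/2, so u ∈ H^1_0(0, 1/2). Differentiate via the product rule and integrate the resulting polynomials term by term.
  ∫_0^1/2 u² dx = ∫_0^1/2 (x^6 - x^5 + x^4/4) dx. Term by term:
    ∫_0^1/2 x^6 dx = 1/896;  ∫_0^1/2 -x^5 dx = -1/384;  ∫_0^1/2 x^4/4 dx = 1/640.
  Sum: 1/896 − 1/384 + 1/640 = 1/13440.
  ∫_0^1/2 (u')² dx = ∫_0^1/2 (9*x^4 - 6*x^3 + x^2) dx. Term by term:
    ∫_0^1/2 9*x^4 dx = 9/160;  ∫_0^1/2 -6*x^3 dx = -3/32;  ∫_0^1/2 x^2 dx = 1/24.
  Sum: 9/160 − 3/32 + 1/24 = 1/240.
∫_0^1/2 u² dx = 1/13440, so ||u||_L² = sqrt(210)/1680.
∫_0^1/2 (u')² dx = 1/240, so ||u'||_L² = sqrt(15)/60.
Ratio ||u||_L² / ||u'||_L² = sqrt(14)/28.
Sharp Poincaré constant on H^1_0(0, 1/2) is C_P = L/π = 1/(2*π), achieved by sin(2*π·x).
A polynomial bump cannot attain the sharp Poincaré constant (only the first sine eigenfunction does), so the ratio is strictly less than C_P, consistent with ||u||_L² ≤ C_P ||u'||_L².


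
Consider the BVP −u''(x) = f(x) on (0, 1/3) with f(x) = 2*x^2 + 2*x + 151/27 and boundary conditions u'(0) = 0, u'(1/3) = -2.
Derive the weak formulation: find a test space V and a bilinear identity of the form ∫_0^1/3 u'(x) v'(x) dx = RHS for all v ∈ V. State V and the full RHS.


V = H^1(0, 1/3) (v unrestricted at boundary; u is determined up to an additive constant); weak form: ∫_0^1/3 u'v' dx = ∫_0^1/3 (2*x^2 + 2*x + 151/27) v dx − 2·v(1/3) for all v ∈ V.

Multiply both sides by a test function v and integrate from 0 to 1/3:
  ∫_0^1/3 −u''(x) v(x) dx = ∫_0^1/3 f(x) v(x) dx.
Integrate the LHS by parts once:
  ∫_0^1/3 −u'' v dx = −[u'(x) v(x)]_0^1/3 + ∫_0^1/3 u'(x) v'(x) dx.
Thus ∫_0^1/3 u'(x) v'(x) dx = ∫_0^1/3 f(x) v(x) dx + [u'(x) v(x)]_0^1/3.
Choose V so that boundary terms are either known or forced to vanish.
u has inhomogeneous Neumann u'(0) = 0, u'(1/3) = -2. [u' v]_0^1/3 = (-2)·v(1/3) − (0)·v(0) = − 2·v(1/3). Take V = H^1(0, 1/3); boundary term becomes part of RHS.
Weak formulation: find u (satisfying any essential BC) such that ∫_0^1/3 u'(x) v'(x) dx = ∫_0^1/3 f v dx − 2·v(1/3) for all v ∈ V (Neumann data are natural BCs: they enter the RHS as boundary terms).
Substituting f(x) = 2*x^2 + 2*x + 151/27, the right-hand side is ∫_0^1/3 (2*x^2 + 2*x + 151/27) v dx − 2·v(1/3).
Compatibility check (pure Neumann): taking v ≡ 1 ∈ V gives 0 = ∫_0^1/3 f dx + (-2) − (0), i.e. ∫_0^1/3 f dx must equal u'(0) − u'(1/3) = 2. Indeed ∫_0^1/3 (2*x^2 + 2*x + 151/27) dx = 2, so the data are compatible. The solution is then unique only up to an additive constant (fix it e.g. by requiring ∫_0^1/3 u dx = 0).


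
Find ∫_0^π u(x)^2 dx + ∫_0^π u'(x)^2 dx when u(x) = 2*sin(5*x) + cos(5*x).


||u||_{H^1(0,π)}^2 = 65*π

u'(x) = -5*sin(5*x) + 10*cos(5*x).
Expand u² and (u')² and integrate term by term on (0, π), using: for integers n ≥ 1, ∫_0^π sin²(nx) dx = ∫_0^π cos²(nx) dx = π/2; for n ≠ n', ∫_0^π sin(nx)sin(n'x) dx = ∫_0^π cos(nx)cos(n'x) dx = 0; and by product-to-sum, ∫_0^π sin(nx)cos(n'x) dx = ½∫_0^π [sin((n+n')x) + sin((n−n')x)] dx, which is 0 when n+n' is even and 2n/(n²−n'²) when n+n' is odd (it need not vanish on (0, π)).
  u² squared terms: (2)²·∫sin(5x)² dx = 4·π/2 = 2*π;  (1)²·∫cos(5x)² dx = 1·π/2 = π/2.
  u² cross terms: 2·(2)·(1)·∫sin(5x)·cos(5x) dx = 4·(0) = 0.
  So ∫_0^π u² dx = 2*π + π/2 + 0 = 5*π/2.
  (u')² squared terms: (-5)²·∫sin(5x)² dx = 25·π/2 = 25*π/2;  (10)²·∫cos(5x)² dx = 100·π/2 = 50*π.
  (u')² cross terms: 2·(-5)·(10)·∫sin(5x)·cos(5x) dx = -100·(0) = 0.
  So ∫_0^π (u')² dx = 25*π/2 + 50*π + 0 = 125*π/2.
||u||_{H^1}^2 = (5*π/2) + (125*π/2) = 65*π.


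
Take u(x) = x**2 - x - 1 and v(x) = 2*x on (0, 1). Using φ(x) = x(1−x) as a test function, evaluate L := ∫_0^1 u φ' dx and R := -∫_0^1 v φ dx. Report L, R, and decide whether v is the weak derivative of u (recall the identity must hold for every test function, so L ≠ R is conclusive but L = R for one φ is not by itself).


LHS = 0, RHS = -1/6. No, v is not the weak derivative of u.

u(x) = x**2 - x - 1, classical derivative u'(x) = 2*x - 1.
φ(x) = x(1−x), so φ'(x) = 1 - 2*x.
Note φ(0) = φ(1) = 0, so the boundary term u·φ vanishes.
LHS = ∫_0^1 u(x) φ'(x) dx = ∫_0^1 (-2*x^3 + 3*x^2 + x - 1) dx. Term by term:
  ∫_0^1 -2*x^3 dx = -1/2;  ∫_0^1 3*x^2 dx = 1;  ∫_0^1 x dx = 1/2;
  ∫_0^1 -1 dx = -1.
Sum: -1/2 + 1 + 1/2 − 1 = 0.
So LHS = 0.
∫_0^1 v(x) φ(x) dx = ∫_0^1 (-2*x^3 + 2*x^2) dx. Term by term:
  ∫_0^1 -2*x^3 dx = -1/2;  ∫_0^1 2*x^2 dx = 2/3.
Sum: -1/2 + 2/3 = 1/6.
So RHS = -∫_0^1 v(x) φ(x) dx = -1/6.
LHS − RHS = 1/6 ≠ 0, so the identity fails.
(For a valid weak derivative the identity must hold for EVERY test function, in particular this one. The failure shows v is NOT the weak derivative of u.)
Correct weak derivative would be u'(x) = 2*x - 1.


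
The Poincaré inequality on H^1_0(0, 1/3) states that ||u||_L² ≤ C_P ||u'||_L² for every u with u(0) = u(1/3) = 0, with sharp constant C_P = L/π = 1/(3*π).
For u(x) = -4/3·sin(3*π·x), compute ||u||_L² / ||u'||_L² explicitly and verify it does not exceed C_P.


||u||_L² / ||u'||_L² = 1/(3*π) = C_P.

u(x) = -4/3·sin(3*π·x), so u'(x) = -4*π*cos(3*π*x).
Writing u(x) = A·sin(kπx/L) with A = -4/3 and k = 1, use ∫_0^L sin²(kπx/L) dx = L/2 and ∫_0^L cos²(kπx/L) dx = L/2.
u² = 16/9·sin²(3*π·x) and (u')² = 16*π^2·cos²(3*π·x), and each of sin², cos² integrates to L/2 = 1/6 over (0, 1/3).
∫_0^1/3 u² dx = 8/27, so ||u||_L² = 2*sqrt(6)/9.
∫_0^1/3 (u')² dx = 8*π^2/3, so ||u'||_L² = 2*sqrt(6)*π/3.
Ratio ||u||_L² / ||u'||_L² = 1/(3*π).
Sharp Poincaré constant on H^1_0(0, 1/3) is C_P = L/π = 1/(3*π), achieved by sin(3*π·x).
This is the k = 1 eigenfunction (up to amplitude), so the ratio equals the sharp Poincaré constant exactly.


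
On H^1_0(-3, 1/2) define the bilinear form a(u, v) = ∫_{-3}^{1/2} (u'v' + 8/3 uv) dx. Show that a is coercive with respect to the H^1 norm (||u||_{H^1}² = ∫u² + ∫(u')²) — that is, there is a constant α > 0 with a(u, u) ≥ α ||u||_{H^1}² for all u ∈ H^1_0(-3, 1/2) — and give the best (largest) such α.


α = 1

Coercivity of a(·,·) on H^1_0(-3, 1/2) means a(u, u) ≥ α ||u||_{H^1}² for every u ∈ H^1_0.
The interval has length L = 7/2, and Poincaré/coercivity depend only on L. Here a(u, u) = ∫(u')² + (8/3)·∫u².
Here c = 8/3 ≥ 1, so a(u,u) = ∫(u')² + c∫u² ≥ ∫(u')² + ∫u² = ||u||_{H^1}², i.e. α = 1 works. No larger α is possible: a(u,u) ≥ α||u||_{H^1}² means (1−α)∫(u')² ≥ (α−c)∫u², and for the modes u_n = sin(nπ(x−x₀)/L) (x₀ the left endpoint) one has ∫u_n²/∫(u_n')² = (L/(nπ))² → 0, so a(u_n,u_n)/||u_n||_{H^1}² → 1. Hence the optimal constant is α = 1.
Therefore α = 1.


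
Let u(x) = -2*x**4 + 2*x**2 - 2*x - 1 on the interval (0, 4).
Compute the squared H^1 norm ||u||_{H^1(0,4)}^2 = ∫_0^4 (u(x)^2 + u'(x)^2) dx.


||u||_{H^1}^2 = 10951844/45

The H^1 norm (squared) on an interval (0, L) is
  ||u||_{H^1}^2 = ∫_0^L u(x)^2 dx + ∫_0^L u'(x)^2 dx.
Compute u'(x) = -8*x**3 + 4*x - 2.
Then u(x)^2 = 4*x**8 - 8*x**6 + 8*x**5 + 8*x**4 - 8*x**3 + 4*x + 1 and u'(x)^2 = 64*x**6 - 64*x**4 + 32*x**3 + 16*x**2 - 16*x + 4.
Integrate each monomial from 0 to 4 using ∫_0^4 c·x^n dx = c·4^(n+1)/(n+1):
  ∫_0^4 u(x)^2 dx = ∫_0^4 (4*x^8 - 8*x^6 + 8*x^5 + 8*x^4 - 8*x^3 + 4*x + 1) dx. Term by term:
    ∫_0^4 4*x^8 dx = 1048576/9;  ∫_0^4 -8*x^6 dx = -131072/7;  ∫_0^4 8*x^5 dx = 16384/3;
    ∫_0^4 8*x^4 dx = 8192/5;  ∫_0^4 -8*x^3 dx = -512;  ∫_0^4 4*x dx = 32;
    ∫_0^4 1 dx = 4.
  Sum: 1048576/9 − 131072/7 + 16384/3 + 8192/5 − 512 + 32 + 4 = 32888396/315.
  ∫_0^4 u'(x)^2 dx = ∫_0^4 (64*x^6 - 64*x^4 + 32*x^3 + 16*x^2 - 16*x + 4) dx. Term by term:
    ∫_0^4 64*x^6 dx = 1048576/7;  ∫_0^4 -64*x^4 dx = -65536/5;  ∫_0^4 32*x^3 dx = 2048;
    ∫_0^4 16*x^2 dx = 1024/3;  ∫_0^4 -16*x dx = -128;  ∫_0^4 4 dx = 16.
  Sum: 1048576/7 − 65536/5 + 2048 + 1024/3 − 128 + 16 = 14591504/105.
Adding: ||u||_{H^1}^2 = 32888396/315 + 14591504/105 = 10951844/45.


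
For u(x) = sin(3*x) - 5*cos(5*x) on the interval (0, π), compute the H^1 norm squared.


||u||_{H^1(0,π)}^2 = 330*π

u'(x) = 25*sin(5*x) + 3*cos(3*x).
Expand u² and (u')² and integrate term by term on (0, π), using: for integers n ≥ 1, ∫_0^π sin²(nx) dx = ∫_0^π cos²(nx) dx = π/2; for n ≠ n', ∫_0^π sin(nx)sin(n'x) dx = ∫_0^π cos(nx)cos(n'x) dx = 0; and by product-to-sum, ∫_0^π sin(nx)cos(n'x) dx = ½∫_0^π [sin((n+n')x) + sin((n−n')x)] dx, which is 0 when n+n' is even and 2n/(n²−n'²) when n+n' is odd (it need not vanish on (0, π)).
  u² squared terms: (-5)²·∫cos(5x)² dx = 25·π/2 = 25*π/2;  (1)²·∫sin(3x)² dx = 1·π/2 = π/2.
  u² cross terms: 2·(-5)·(1)·∫cos(5x)·sin(3x) dx = -10·(0) = 0.
  So ∫_0^π u² dx = 25*π/2 + π/2 + 0 = 13*π.
  (u')² squared terms: (3)²·∫cos(3x)² dx = 9·π/2 = 9*π/2;  (25)²·∫sin(5x)² dx = 625·π/2 = 625*π/2.
  (u')² cross terms: 2·(3)·(25)·∫cos(3x)·sin(5x) dx = 150·(0) = 0.
  So ∫_0^π (u')² dx = 9*π/2 + 625*π/2 + 0 = 317*π.
||u||_{H^1}^2 = (13*π) + (317*π) = 330*π.


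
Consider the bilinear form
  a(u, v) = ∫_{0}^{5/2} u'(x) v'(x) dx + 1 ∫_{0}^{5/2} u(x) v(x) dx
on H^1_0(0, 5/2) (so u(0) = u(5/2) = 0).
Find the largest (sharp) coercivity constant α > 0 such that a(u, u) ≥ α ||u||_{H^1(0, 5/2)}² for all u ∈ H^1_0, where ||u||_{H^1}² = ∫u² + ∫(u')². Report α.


α = 1

Coercivity of a(·,·) on H^1_0(0, 5/2) means a(u, u) ≥ α ||u||_{H^1}² for every u ∈ H^1_0.
The interval has length L = 5/2, and Poincaré/coercivity depend only on L. Here a(u, u) = ∫(u')² + (1)·∫u².
Here c = 1 ≥ 1, so a(u,u) = ∫(u')² + c∫u² ≥ ∫(u')² + ∫u² = ||u||_{H^1}², i.e. α = 1 works. No larger α is possible: a(u,u) ≥ α||u||_{H^1}² means (1−α)∫(u')² ≥ (α−c)∫u², and for the modes u_n = sin(nπ(x−x₀)/L) (x₀ the left endpoint) one has ∫u_n²/∫(u_n')² = (L/(nπ))² → 0, so a(u_n,u_n)/||u_n||_{H^1}² → 1. Hence the optimal constant is α = 1.
Therefore α = 1.


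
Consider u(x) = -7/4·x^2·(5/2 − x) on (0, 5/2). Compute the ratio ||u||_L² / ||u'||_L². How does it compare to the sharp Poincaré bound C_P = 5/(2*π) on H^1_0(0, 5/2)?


||u||_L² / ||u'||_L² = 5*sqrt(14)/28 < C_P = 5/(2*π).

u(x) = -7/4·x^2·(5/2 − x), so u'(x) = 7*x*(3*x - 5)/4.
u(x) = -7/4·x^2·(5/2 − x) vanishes at x = 0 and x = 5/2, so u ∈ H^1_0(0, 5/2). Differentiate via the product rule and integrate the resulting polynomials term by term.
  ∫_0^5/2 u² dx = ∫_0^5/2 (49*x^6/16 - 245*x^5/16 + 1225*x^4/64) dx. Term by term:
    ∫_0^5/2 49*x^6/16 dx = 546875/2048;  ∫_0^5/2 -245*x^5/16 dx = -3828125/6144;  ∫_0^5/2 1225*x^4/64 dx = 765625/2048.
  Sum: 546875/2048 − 3828125/6144 + 765625/2048 = 109375/6144.
  ∫_0^5/2 (u')² dx = ∫_0^5/2 (441*x^4/16 - 735*x^3/8 + 1225*x^2/16) dx. Term by term:
    ∫_0^5/2 441*x^4/16 dx = 275625/512;  ∫_0^5/2 -735*x^3/8 dx = -459375/512;  ∫_0^5/2 1225*x^2/16 dx = 153125/384.
  Sum: 275625/512 − 459375/512 + 153125/384 = 30625/768.
∫_0^5/2 u² dx = 109375/6144, so ||u||_L² = 125*sqrt(42)/192.
∫_0^5/2 (u')² dx = 30625/768, so ||u'||_L² = 175*sqrt(3)/48.
Ratio ||u||_L² / ||u'||_L² = 5*sqrt(14)/28.
Sharp Poincaré constant on H^1_0(0, 5/2) is C_P = L/π = 5/(2*π), achieved by sin(2*π/5·x).
A polynomial bump cannot attain the sharp Poincaré constant (only the first sine eigenfunction does), so the ratio is strictly less than C_P, consistent with ||u||_L² ≤ C_P ||u'||_L².


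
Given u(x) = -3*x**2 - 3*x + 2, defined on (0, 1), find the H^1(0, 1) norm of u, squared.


||u||_{H^1}^2 = 423/10

The H^1 norm (squared) on an interval (0, L) is
  ||u||_{H^1}^2 = ∫_0^L u(x)^2 dx + ∫_0^L u'(x)^2 dx.
Compute u'(x) = -6*x - 3.
Then u(x)^2 = 9*x**4 + 18*x**3 - 3*x**2 - 12*x + 4 and u'(x)^2 = 36*x**2 + 36*x + 9.
Integrate each monomial from 0 to 1 using ∫_0^1 c·x^n dx = c·1^(n+1)/(n+1):
  ∫_0^1 u(x)^2 dx = ∫_0^1 (9*x^4 + 18*x^3 - 3*x^2 - 12*x + 4) dx. Term by term:
    ∫_0^1 9*x^4 dx = 9/5;  ∫_0^1 18*x^3 dx = 9/2;  ∫_0^1 -3*x^2 dx = -1;
    ∫_0^1 -12*x dx = -6;  ∫_0^1 4 dx = 4.
  Sum: 9/5 + 9/2 − 1 − 6 + 4 = 33/10.
  ∫_0^1 u'(x)^2 dx = ∫_0^1 (36*x^2 + 36*x + 9) dx. Term by term:
    ∫_0^1 36*x^2 dx = 12;  ∫_0^1 36*x dx = 18;  ∫_0^1 9 dx = 9.
  Sum: 12 + 18 + 9 = 39.
Adding: ||u||_{H^1}^2 = 33/10 + 39 = 423/10.


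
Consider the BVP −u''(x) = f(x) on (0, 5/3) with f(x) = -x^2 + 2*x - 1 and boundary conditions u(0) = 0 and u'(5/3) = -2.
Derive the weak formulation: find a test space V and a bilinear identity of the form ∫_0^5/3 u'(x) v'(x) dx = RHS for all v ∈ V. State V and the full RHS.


V = {v ∈ H^1(0, 5/3) : v(0) = 0} (test functions vanish at x = 0 where u is specified); weak form: ∫_0^5/3 u'v' dx = ∫_0^5/3 (-x^2 + 2*x - 1) v dx − 2·v(5/3) for all v ∈ V.

Multiply both sides by a test function v and integrate from 0 to 5/3:
  ∫_0^5/3 −u''(x) v(x) dx = ∫_0^5/3 f(x) v(x) dx.
Integrate the LHS by parts once:
  ∫_0^5/3 −u'' v dx = −[u'(x) v(x)]_0^5/3 + ∫_0^5/3 u'(x) v'(x) dx.
Thus ∫_0^5/3 u'(x) v'(x) dx = ∫_0^5/3 f(x) v(x) dx + [u'(x) v(x)]_0^5/3.
Choose V so that boundary terms are either known or forced to vanish.
Mixed BC: u(0) = 0 (Dirichlet) and u'(5/3) = -2 (Neumann). Define V = {v ∈ H^1(0, 5/3) : v(0) = 0}. Then [u' v]_0^5/3 = u'(5/3)·v(5/3) − u'(0)·0 = − 2·v(5/3).
Weak formulation: find u (satisfying any essential BC) such that ∫_0^5/3 u'(x) v'(x) dx = ∫_0^5/3 f v dx − 2·v(5/3) for all v ∈ V (Dirichlet at 0 absorbed into V; Neumann datum at x = 5/3 contributes the boundary term).
Substituting f(x) = -x^2 + 2*x - 1, the right-hand side is ∫_0^5/3 (-x^2 + 2*x - 1) v dx − 2·v(5/3).


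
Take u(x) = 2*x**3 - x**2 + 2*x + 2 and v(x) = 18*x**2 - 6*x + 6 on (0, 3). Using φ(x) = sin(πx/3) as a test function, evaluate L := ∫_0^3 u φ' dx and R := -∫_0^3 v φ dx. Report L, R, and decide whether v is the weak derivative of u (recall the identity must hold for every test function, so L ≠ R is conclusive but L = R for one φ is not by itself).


LHS = -156/π + 648/π^3, RHS = -468/π + 1944/π^3. No, v is not the weak derivative of u.

u(x) = 2*x**3 - x**2 + 2*x + 2, classical derivative u'(x) = 6*x**2 - 2*x + 2.
φ(x) = sin(πx/3), so φ'(x) = π*cos(π*x/3)/3.
Note φ(0) = φ(3) = 0, so the boundary term u·φ vanishes.
LHS = ∫_0^3 u(x) φ'(x) dx = ∫_0^3 (2*π*x^3*cos(π*x/3)/3 - π*x^2*cos(π*x/3)/3 + 2*π*x*cos(π*x/3)/3 + 2*π*cos(π*x/3)/3) dx. Term by term:
  ∫_0^3 2*π*cos(π*x/3)/3 dx = 0;  ∫_0^3 -π*x^2*cos(π*x/3)/3 dx = 18/π;  ∫_0^3 2*π*x*cos(π*x/3)/3 dx = -12/π;
  ∫_0^3 2*π*x^3*cos(π*x/3)/3 dx = -162/π + 648/π^3.
Sum: 0 + 18/π − 12/π + -162/π + 648/π^3 = -156/π + 648/π^3.
So LHS = -156/π + 648/π^3.
∫_0^3 v(x) φ(x) dx = ∫_0^3 (18*x^2*sin(π*x/3) - 6*x*sin(π*x/3) + 6*sin(π*x/3)) dx. Term by term:
  ∫_0^3 6*sin(π*x/3) dx = 36/π;  ∫_0^3 -6*x*sin(π*x/3) dx = -54/π;  ∫_0^3 18*x^2*sin(π*x/3) dx = -1944/π^3 + 486/π.
Sum: 36/π − 54/π + -1944/π^3 + 486/π = -1944/π^3 + 468/π.
So RHS = -∫_0^3 v(x) φ(x) dx = -468/π + 1944/π^3.
LHS − RHS = -1296/π^3 + 312/π ≠ 0, so the identity fails.
(For a valid weak derivative the identity must hold for EVERY test function, in particular this one. The failure shows v is NOT the weak derivative of u.)
Correct weak derivative would be u'(x) = 6*x**2 - 2*x + 2.
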